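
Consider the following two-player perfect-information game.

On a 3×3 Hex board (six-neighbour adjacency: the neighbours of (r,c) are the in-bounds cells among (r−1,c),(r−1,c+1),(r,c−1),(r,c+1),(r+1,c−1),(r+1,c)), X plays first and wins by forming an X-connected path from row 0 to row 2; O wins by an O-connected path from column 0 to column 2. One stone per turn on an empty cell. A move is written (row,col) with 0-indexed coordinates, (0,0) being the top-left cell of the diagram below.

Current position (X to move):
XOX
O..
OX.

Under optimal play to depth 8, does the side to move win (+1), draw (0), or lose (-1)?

value(XOX/O../OX., X) = +1

ply 1, X at XOX/O../OX. | (1,1)=+1→XOX/OX./OX.*; (1,2)=+1→XOX/O.X/OX.; (2,2)=+1→XOX/O../OXX
ply 2: XOX/OX./OX. is terminal -1 (O); from XOX/O../OX. depth 8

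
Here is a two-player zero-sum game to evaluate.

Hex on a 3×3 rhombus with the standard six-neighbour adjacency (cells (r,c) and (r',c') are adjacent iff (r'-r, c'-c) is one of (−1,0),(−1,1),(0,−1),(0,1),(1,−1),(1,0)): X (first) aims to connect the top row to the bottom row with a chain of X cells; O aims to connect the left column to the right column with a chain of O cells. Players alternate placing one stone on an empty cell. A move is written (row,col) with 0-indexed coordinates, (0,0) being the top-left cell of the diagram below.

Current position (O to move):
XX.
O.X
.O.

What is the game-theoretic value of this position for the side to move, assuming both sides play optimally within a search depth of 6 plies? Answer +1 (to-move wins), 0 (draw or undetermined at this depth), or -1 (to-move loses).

value(XX./O.X/.O., O) = +1

p1 O@[XX./O.X/.O.]: (0,2)[XXO/O.X/.O.]-1 (1,1)[XX./OOX/.O.]+1* (2,0)[XX./O.X/OO.]-1 (2,2)[XX./O.X/.OO]+1
p2 X@[XX./OOX/.O.]: (0,2)[XXX/OOX/.O.]-1* (2,0)[XX./OOX/XO.]-1 (2,2)[XX./OOX/.OX]-1
p3 O@[XXX/OOX/.O.]: (2,0)[XXX/OOX/OO.]-1 (2,2)[XXX/OOX/.OO]+1*
p4 X@[XXX/OOX/.OO] terminal -1; root [XX./O.X/.O.] d6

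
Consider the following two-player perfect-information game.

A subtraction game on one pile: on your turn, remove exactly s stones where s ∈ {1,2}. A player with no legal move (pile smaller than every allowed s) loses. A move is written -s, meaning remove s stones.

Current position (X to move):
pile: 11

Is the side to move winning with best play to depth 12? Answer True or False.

X winning at [11]: True

ply 1, X at 11 | -1=-1→10; -2=+1→9*
ply 2, O at 9 | -1=-1→8*; -2=-1→7
ply 3, X at 8 | -1=-1→7; -2=+1→6*
ply 4, O at 6 | -1=-1→5*; -2=-1→4
ply 5, X at 5 | -1=-1→4; -2=+1→3*
ply 6, O at 3 | -1=-1→2*; -2=-1→1
ply 7, X at 2 | -1=-1→1; -2=+1→0*
ply 8: 0 is terminal -1 (O); from 11 depth 12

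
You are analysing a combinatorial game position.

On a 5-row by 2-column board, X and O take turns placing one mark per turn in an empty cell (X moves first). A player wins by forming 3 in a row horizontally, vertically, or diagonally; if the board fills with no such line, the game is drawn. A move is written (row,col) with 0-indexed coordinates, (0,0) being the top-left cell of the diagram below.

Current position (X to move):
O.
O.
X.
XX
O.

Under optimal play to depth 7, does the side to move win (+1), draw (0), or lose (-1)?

p1 X@[O./O./X./XX/O.]: (0,1)[OX/O./X./XX/O.]+0 (1,1)[O./OX/X./XX/O.]+0 (2,1)[O./O./XX/XX/O.]+1* (4,1)[O./O./X./XX/OX]+0
p2 O@[O./O./XX/XX/O.]: (0,1)[OO/O./XX/XX/O.]-1* (1,1)[O./OO/XX/XX/O.]-1 (4,1)[O./O./XX/XX/OO]-1
p3 X@[OO/O./XX/XX/O.]: (1,1)[OO/OX/XX/XX/O.]+1* (4,1)[OO/O./XX/XX/OX]+1
p4 O@[OO/OX/XX/XX/O.] terminal -1; root [O./O./X./XX/O.] d7

value(O./O./X./XX/O., X) = +1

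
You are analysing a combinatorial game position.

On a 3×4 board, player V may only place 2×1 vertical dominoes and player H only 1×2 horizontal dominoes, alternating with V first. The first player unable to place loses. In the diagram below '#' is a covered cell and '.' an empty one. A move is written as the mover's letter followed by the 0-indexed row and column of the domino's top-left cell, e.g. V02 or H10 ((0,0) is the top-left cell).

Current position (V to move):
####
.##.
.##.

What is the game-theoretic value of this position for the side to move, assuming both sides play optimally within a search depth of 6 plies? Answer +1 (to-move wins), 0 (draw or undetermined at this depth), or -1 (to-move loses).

p1 V@[####/.##./.##.]: V10[####/###./###.]+1* V13[####/.###/.###]+1
p2 H@[####/###./###.] terminal -1; root [####/.##./.##.] d6

value(####/.##./.##., V) = +1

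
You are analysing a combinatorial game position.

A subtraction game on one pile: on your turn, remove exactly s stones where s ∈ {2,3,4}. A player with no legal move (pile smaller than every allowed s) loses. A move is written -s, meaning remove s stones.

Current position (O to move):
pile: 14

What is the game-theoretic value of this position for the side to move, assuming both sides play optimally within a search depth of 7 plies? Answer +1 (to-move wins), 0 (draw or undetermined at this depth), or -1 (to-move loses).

value(14, O) = +1

ply 1, O at 14 | -2=+1→12*; -3=-1→11; -4=-1→10
ply 2, X at 12 | -2=-1→10*; -3=-1→9; -4=-1→8
ply 3, O at 10 | -2=-1→8; -3=+1→7*; -4=+1→6
ply 4, X at 7 | -2=-1→5*; -3=-1→4; -4=-1→3
ply 5, O at 5 | -2=-1→3; -3=-1→2; -4=+1→1*
ply 6: 1 is terminal -1 (X); from 14 depth 7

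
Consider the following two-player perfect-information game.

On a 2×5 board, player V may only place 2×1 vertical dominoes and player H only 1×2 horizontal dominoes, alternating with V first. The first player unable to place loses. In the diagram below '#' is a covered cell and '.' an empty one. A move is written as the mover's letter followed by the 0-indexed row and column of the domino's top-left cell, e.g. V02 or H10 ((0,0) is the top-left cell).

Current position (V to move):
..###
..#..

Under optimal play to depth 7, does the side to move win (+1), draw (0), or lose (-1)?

value(..###/..#.., V) = +1

p1 V@[..###/..#..]: V00[#.###/#.#..]+1* V01[.####/.##..]+1
p2 H@[#.###/#.#..]: H13[#.###/#.###]-1*
p3 V@[#.###/#.###]: V01[#####/#####]+1*
p4 H@[#####/#####] terminal -1; root [..###/..#..] d7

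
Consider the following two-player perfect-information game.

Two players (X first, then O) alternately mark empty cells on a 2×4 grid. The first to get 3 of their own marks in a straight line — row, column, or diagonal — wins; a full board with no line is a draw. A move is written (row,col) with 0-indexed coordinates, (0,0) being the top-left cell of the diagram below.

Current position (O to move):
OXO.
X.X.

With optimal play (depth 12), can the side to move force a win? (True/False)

[OXO./X.X.] O move#1: (0,3):-1/OXOO/X.X., (1,1):+0/OXO./XOX.*, (1,3):-1/OXO./X.XO
[OXO./XOX.] X move#2: (0,3):+0/OXOX/XOX.*, (1,3):+0/OXO./XOXX
[OXOX/XOX.] O move#3: (1,3):+0/OXOX/XOXO*
[OXOX/XOXO] end (terminal +0, X#4); searched OXO./X.X. to 12

O winning at [OXO./X.X.]: False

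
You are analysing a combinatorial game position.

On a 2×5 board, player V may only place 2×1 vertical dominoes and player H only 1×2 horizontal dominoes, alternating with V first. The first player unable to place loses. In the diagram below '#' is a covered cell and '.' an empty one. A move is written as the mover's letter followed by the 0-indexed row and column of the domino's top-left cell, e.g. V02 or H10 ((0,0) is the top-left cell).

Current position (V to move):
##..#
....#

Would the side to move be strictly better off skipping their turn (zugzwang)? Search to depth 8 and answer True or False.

[##..#/....#] V move#1: V02:+1/###.#/..#.#*, V03:-1/##.##/...##
[###.#/..#.#] H move#2: H10:-1/###.#/###.#*
[###.#/###.#] V move#3: V03:+1/#####/#####*
[#####/#####] end (terminal -1, H#4); searched ##..#/....# to 8
suppose V passes — search the same position with H to move:
pass> [##..#/....#] H move#1: H02:+1/#####/....#*, H10:-1/##..#/##..#, H11:-1/##..#/.##.#, H12:+1/##..#/..###
pass> [#####/....#] end (terminal -1, V#2); searched ##..#/....# to 8
for V: play +1, pass -1

zugzwang(##..#/....#, V) = False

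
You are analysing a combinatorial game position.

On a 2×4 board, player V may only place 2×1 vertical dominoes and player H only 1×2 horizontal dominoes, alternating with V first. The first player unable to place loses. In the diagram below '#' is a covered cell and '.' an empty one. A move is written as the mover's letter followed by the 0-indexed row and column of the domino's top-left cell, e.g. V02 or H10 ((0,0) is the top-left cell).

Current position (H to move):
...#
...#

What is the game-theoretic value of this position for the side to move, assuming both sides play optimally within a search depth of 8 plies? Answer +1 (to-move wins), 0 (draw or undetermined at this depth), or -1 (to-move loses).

ply 1, H at ...#/...# | H00=+1→##.#/...#*; H01=+1→.###/...#; H10=+1→...#/##.#; H11=+1→...#/.###
ply 2, V at ##.#/...# | V02=-1→####/..##*
ply 3, H at ####/..## | H10=+1→####/####*
ply 4: ####/#### is terminal -1 (V); from ...#/...# depth 8

value(...#/...#, H) = +1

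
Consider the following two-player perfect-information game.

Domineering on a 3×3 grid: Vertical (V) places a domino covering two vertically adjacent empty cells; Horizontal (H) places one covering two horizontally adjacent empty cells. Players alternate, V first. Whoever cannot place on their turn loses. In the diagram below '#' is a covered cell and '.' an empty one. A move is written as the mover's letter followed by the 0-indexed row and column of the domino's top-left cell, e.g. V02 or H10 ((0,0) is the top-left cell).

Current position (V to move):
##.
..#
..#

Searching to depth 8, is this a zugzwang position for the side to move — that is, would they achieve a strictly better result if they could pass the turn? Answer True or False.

zugzwang(##./..#/..#, V) = False

[##./..#/..#] V move#1: V10:+1/##./#.#/#.#*, V11:+1/##./.##/.##
[##./#.#/#.#] end (terminal -1, H#2); searched ##./..#/..# to 8
suppose V passes — search the same position with H to move:
pass> [##./..#/..#] H move#1: H10:+1/##./###/..#*, H20:+1/##./..#/###
pass> [##./###/..#] end (terminal -1, V#2); searched ##./..#/..# to 8
for V: play +1, pass -1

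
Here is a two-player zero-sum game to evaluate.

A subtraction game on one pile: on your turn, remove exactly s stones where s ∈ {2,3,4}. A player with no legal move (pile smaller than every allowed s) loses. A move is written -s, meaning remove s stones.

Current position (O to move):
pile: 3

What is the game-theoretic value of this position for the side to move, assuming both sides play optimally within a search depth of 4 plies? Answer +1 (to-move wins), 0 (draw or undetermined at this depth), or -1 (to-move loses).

ply 1, O at 3 | -2=+1→1*; -3=+1→0
ply 2: 1 is terminal -1 (X); from 3 depth 4

value(3, O) = +1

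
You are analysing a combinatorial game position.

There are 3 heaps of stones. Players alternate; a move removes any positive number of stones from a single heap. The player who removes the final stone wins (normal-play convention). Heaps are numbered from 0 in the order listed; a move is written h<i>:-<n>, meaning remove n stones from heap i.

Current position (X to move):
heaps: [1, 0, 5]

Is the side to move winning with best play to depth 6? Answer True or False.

[(1,0,5)] X move#1: h0:-1:-1/(0,0,5), h2:-1:-1/(1,0,4), h2:-2:-1/(1,0,3), h2:-3:-1/(1,0,2), h2:-4:+1/(1,0,1)*, h2:-5:-1/(1,0,0)
[(1,0,1)] O move#2: h0:-1:-1/(0,0,1)*, h2:-1:-1/(1,0,0)
[(0,0,1)] X move#3: h2:-1:+1/(0,0,0)*
[(0,0,0)] end (terminal -1, O#4); searched (1,0,5) to 6

X winning at [(1,0,5)]: True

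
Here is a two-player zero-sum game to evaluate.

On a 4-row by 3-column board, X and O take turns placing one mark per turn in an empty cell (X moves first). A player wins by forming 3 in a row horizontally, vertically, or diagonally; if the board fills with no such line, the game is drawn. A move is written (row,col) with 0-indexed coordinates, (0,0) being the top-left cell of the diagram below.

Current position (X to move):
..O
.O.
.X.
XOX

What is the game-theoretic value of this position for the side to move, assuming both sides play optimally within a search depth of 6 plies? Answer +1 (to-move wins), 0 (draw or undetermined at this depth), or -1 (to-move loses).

ply 1, X at ..O/.O./.X./XOX | (0,0)=-1→X.O/.O./.X./XOX; (0,1)=-1→.XO/.O./.X./XOX; (1,0)=+1→..O/XO./.X./XOX*; (1,2)=+1→..O/.OX/.X./XOX; (2,0)=+1→..O/.O./XX./XOX; (2,2)=-1→..O/.O./.XX/XOX
ply 2: ..O/XO./.X./XOX is terminal -1 (O); from ..O/.O./.X./XOX depth 6

value(..O/.O./.X./XOX, X) = +1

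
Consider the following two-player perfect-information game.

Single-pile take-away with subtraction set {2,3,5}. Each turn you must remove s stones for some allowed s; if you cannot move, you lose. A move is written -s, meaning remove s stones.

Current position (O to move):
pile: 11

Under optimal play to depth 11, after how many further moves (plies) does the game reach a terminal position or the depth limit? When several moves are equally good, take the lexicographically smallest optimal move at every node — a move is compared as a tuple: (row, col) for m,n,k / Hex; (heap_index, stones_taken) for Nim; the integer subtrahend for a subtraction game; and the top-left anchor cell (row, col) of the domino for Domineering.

PV length from [11]: 3 plies

p1 O@[11]: -2[9]-1 -3[8]+1* -5[6]-1
p2 X@[8]: -2[6]-1* -3[5]-1 -5[3]-1
p3 O@[6]: -2[4]-1 -3[3]-1 -5[1]+1*
p4 X@[1] terminal -1; root [11] d11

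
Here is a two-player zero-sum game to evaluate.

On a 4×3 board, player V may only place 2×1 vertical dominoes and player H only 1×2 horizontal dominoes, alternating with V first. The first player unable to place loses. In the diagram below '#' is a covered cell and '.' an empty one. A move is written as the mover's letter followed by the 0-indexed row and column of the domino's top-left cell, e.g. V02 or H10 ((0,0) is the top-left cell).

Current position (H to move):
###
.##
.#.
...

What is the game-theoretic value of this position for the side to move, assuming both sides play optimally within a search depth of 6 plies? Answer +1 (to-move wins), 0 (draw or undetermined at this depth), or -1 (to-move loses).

ply 1, H at ###/.##/.#./... | H30=-1→###/.##/.#./##.*; H31=-1→###/.##/.#./.##
ply 2, V at ###/.##/.#./##. | V10=+1→###/###/##./##.*; V22=+1→###/.##/.##/###
ply 3: ###/###/##./##. is terminal -1 (H); from ###/.##/.#./... depth 6

value(###/.##/.#./..., H) = -1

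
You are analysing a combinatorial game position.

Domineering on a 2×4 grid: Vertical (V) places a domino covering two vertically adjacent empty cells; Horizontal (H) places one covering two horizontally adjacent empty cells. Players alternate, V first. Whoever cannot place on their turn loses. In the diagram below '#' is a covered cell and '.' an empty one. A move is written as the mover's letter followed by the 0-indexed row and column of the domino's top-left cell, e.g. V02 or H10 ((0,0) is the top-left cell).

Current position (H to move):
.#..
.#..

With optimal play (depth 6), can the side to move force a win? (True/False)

H winning at [.#../.#..]: True

ply 1, H at .#../.#.. | H02=+1→.###/.#..*; H12=+1→.#../.###
ply 2, V at .###/.#.. | V00=-1→####/##..*
ply 3, H at ####/##.. | H12=+1→####/####*
ply 4: ####/#### is terminal -1 (V); from .#../.#.. depth 6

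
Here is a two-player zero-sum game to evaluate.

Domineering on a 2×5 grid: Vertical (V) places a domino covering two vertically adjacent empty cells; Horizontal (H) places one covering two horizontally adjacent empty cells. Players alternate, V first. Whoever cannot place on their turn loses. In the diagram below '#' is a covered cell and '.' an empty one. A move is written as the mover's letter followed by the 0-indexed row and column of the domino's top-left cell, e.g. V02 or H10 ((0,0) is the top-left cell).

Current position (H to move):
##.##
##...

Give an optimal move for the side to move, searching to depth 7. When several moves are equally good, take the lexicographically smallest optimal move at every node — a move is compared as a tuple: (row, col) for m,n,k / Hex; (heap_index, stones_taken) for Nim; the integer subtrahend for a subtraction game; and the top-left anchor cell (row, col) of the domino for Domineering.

[##.##/##...] H move#1: H12:+1/##.##/####.*, H13:-1/##.##/##.##
[##.##/####.] end (terminal -1, V#2); searched ##.##/##... to 7

H's best at [##.##/##...]: H12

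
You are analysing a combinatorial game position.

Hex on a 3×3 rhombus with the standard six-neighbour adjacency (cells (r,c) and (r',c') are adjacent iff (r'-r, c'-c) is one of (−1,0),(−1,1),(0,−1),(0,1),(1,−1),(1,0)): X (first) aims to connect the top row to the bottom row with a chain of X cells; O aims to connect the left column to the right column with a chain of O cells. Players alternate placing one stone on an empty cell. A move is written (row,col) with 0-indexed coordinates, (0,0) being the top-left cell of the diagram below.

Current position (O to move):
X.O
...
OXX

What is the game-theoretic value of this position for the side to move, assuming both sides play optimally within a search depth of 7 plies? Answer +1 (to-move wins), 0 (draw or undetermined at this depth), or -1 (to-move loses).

value(X.O/.../OXX, O) = +1

ply 1, O at X.O/.../OXX | (0,1)=+1→XOO/.../OXX*; (1,0)=+1→X.O/O../OXX; (1,1)=+1→X.O/.O./OXX; (1,2)=-1→X.O/..O/OXX
ply 2, X at XOO/.../OXX | (1,0)=-1→XOO/X../OXX*; (1,1)=-1→XOO/.X./OXX; (1,2)=-1→XOO/..X/OXX
ply 3, O at XOO/X../OXX | (1,1)=+1→XOO/XO./OXX*; (1,2)=-1→XOO/X.O/OXX
ply 4: XOO/XO./OXX is terminal -1 (X); from X.O/.../OXX depth 7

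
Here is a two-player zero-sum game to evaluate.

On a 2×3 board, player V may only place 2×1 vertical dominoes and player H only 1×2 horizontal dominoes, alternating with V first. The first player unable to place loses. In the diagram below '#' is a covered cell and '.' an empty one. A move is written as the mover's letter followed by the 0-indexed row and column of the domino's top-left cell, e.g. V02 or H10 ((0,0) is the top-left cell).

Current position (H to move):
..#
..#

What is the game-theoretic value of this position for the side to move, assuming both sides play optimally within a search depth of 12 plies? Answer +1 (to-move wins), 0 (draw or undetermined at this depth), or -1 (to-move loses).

ply 1, H at ..#/..# | H00=+1→###/..#*; H10=+1→..#/###
ply 2: ###/..# is terminal -1 (V); from ..#/..# depth 12

value(..#/..#, H) = +1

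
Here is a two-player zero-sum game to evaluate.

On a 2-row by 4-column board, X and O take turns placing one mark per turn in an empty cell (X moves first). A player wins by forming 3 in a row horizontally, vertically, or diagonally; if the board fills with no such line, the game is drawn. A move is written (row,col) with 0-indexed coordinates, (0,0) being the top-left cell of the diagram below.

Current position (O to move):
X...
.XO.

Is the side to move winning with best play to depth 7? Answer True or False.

ply 1, O at X.../.XO. | (0,1)=+0→XO../.XO.*; (0,2)=+0→X.O./.XO.; (0,3)=+0→X..O/.XO.; (1,0)=+0→X.../OXO.; (1,3)=+0→X.../.XOO
ply 2, X at XO../.XO. | (0,2)=+0→XOX./.XO.*; (0,3)=+0→XO.X/.XO.; (1,0)=+0→XO../XXO.; (1,3)=+0→XO../.XOX
ply 3, O at XOX./.XO. | (0,3)=+0→XOXO/.XO.*; (1,0)=+0→XOX./OXO.; (1,3)=+0→XOX./.XOO
ply 4, X at XOXO/.XO. | (1,0)=+0→XOXO/XXO.*; (1,3)=+0→XOXO/.XOX
ply 5, O at XOXO/XXO. | (1,3)=+0→XOXO/XXOO*
ply 6: XOXO/XXOO is terminal +0 (X); from X.../.XO. depth 7

O winning at [X.../.XO.]: False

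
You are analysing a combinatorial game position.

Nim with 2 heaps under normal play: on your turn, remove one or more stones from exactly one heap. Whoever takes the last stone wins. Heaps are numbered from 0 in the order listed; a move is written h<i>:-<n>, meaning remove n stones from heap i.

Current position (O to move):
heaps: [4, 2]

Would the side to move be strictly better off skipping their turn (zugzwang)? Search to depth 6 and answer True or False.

ply 1, O at (4,2) | h0:-1=-1→(3,2); h0:-2=+1→(2,2)*; h0:-3=-1→(1,2); h0:-4=-1→(0,2); h1:-1=-1→(4,1); h1:-2=-1→(4,0)
ply 2, X at (2,2) | h0:-1=-1→(1,2)*; h0:-2=-1→(0,2); h1:-1=-1→(2,1); h1:-2=-1→(2,0)
ply 3, O at (1,2) | h0:-1=-1→(0,2); h1:-1=+1→(1,1)*; h1:-2=-1→(1,0)
ply 4, X at (1,1) | h0:-1=-1→(0,1)*; h1:-1=-1→(1,0)
ply 5, O at (0,1) | h1:-1=+1→(0,0)*
ply 6: (0,0) is terminal -1 (X); from (4,2) depth 6
if O skipped the turn, X would face:
~ ply 1, X at (4,2) | h0:-1=-1→(3,2); h0:-2=+1→(2,2)*; h0:-3=-1→(1,2); h0:-4=-1→(0,2); h1:-1=-1→(4,1); h1:-2=-1→(4,0)
~ ply 2, O at (2,2) | h0:-1=-1→(1,2)*; h0:-2=-1→(0,2); h1:-1=-1→(2,1); h1:-2=-1→(2,0)
~ ply 3, X at (1,2) | h0:-1=-1→(0,2); h1:-1=+1→(1,1)*; h1:-2=-1→(1,0)
~ ply 4, O at (1,1) | h0:-1=-1→(0,1)*; h1:-1=-1→(1,0)
~ ply 5, X at (0,1) | h1:-1=+1→(0,0)*
~ ply 6: (0,0) is terminal -1 (O); from (4,2) depth 6
compare (O): move=+1 vs pass=-1

zugzwang((4,2), O) = False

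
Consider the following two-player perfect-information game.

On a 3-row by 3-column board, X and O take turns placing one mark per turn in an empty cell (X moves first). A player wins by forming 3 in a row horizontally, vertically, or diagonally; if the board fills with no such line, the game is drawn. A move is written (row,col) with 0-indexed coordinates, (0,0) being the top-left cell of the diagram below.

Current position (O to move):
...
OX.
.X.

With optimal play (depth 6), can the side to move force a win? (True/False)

p1 O@[.../OX./.X.]: (0,0)[O../OX./.X.]-1* (0,1)[.O./OX./.X.]-1 (0,2)[..O/OX./.X.]-1 (1,2)[.../OXO/.X.]-1 (2,0)[.../OX./OX.]-1 (2,2)[.../OX./.XO]-1
p2 X@[O../OX./.X.]: (0,1)[OX./OX./.X.]+1* (0,2)[O.X/OX./.X.]-1 (1,2)[O../OXX/.X.]-1 (2,0)[O../OX./XX.]+1 (2,2)[O../OX./.XX]-1
p3 O@[OX./OX./.X.] terminal -1; root [.../OX./.X.] d6

O winning at [.../OX./.X.]: False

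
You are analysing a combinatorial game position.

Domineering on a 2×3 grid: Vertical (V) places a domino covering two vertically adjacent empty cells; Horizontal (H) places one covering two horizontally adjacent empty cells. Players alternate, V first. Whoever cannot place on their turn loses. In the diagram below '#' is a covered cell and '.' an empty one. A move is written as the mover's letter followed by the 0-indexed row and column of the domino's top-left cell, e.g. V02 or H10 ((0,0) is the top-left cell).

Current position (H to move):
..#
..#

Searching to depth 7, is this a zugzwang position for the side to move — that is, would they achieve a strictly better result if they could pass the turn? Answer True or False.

p1 H@[..#/..#]: H00[###/..#]+1* H10[..#/###]+1
p2 V@[###/..#] terminal -1; root [..#/..#] d7
suppose H passes — search the same position with V to move:
pass> p1 V@[..#/..#]: V00[#.#/#.#]+1* V01[.##/.##]+1
pass> p2 H@[#.#/#.#] terminal -1; root [..#/..#] d7
for H: play +1, pass -1

zugzwang(..#/..#, H) = False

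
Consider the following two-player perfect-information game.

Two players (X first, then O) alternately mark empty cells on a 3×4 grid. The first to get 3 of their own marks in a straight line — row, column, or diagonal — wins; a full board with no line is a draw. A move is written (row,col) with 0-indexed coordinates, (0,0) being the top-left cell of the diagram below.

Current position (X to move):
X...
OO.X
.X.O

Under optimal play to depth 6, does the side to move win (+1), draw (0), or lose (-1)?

ply 1, X at X.../OO.X/.X.O | (0,1)=-1→XX../OO.X/.X.O; (0,2)=-1→X.X./OO.X/.X.O; (0,3)=-1→X..X/OO.X/.X.O; (1,2)=+1→X.../OOXX/.X.O*; (2,0)=-1→X.../OO.X/XX.O; (2,2)=-1→X.../OO.X/.XXO
ply 2, O at X.../OOXX/.X.O | (0,1)=-1→XO../OOXX/.X.O*; (0,2)=-1→X.O./OOXX/.X.O; (0,3)=-1→X..O/OOXX/.X.O; (2,0)=-1→X.../OOXX/OX.O; (2,2)=-1→X.../OOXX/.XOO
ply 3, X at XO../OOXX/.X.O | (0,2)=+1→XOX./OOXX/.X.O*; (0,3)=+1→XO.X/OOXX/.X.O; (2,0)=+1→XO../OOXX/XX.O; (2,2)=+1→XO../OOXX/.XXO
ply 4, O at XOX./OOXX/.X.O | (0,3)=-1→XOXO/OOXX/.X.O*; (2,0)=-1→XOX./OOXX/OX.O; (2,2)=-1→XOX./OOXX/.XOO
ply 5, X at XOXO/OOXX/.X.O | (2,0)=+0→XOXO/OOXX/XX.O; (2,2)=+1→XOXO/OOXX/.XXO*
ply 6: XOXO/OOXX/.XXO is terminal -1 (O); from X.../OO.X/.X.O depth 6

value(X.../OO.X/.X.O, X) = +1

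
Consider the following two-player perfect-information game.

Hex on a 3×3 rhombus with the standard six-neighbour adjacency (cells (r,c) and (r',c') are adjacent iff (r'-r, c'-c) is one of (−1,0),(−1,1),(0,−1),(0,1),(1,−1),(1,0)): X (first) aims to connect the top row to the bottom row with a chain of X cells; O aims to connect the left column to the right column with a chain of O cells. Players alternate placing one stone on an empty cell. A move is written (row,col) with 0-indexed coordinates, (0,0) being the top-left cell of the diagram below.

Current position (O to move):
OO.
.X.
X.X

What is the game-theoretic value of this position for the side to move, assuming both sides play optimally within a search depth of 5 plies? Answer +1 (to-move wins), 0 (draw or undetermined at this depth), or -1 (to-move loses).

value(OO./.X./X.X, O) = +1

[OO./.X./X.X] O move#1: (0,2):+1/OOO/.X./X.X*, (1,0):-1/OO./OX./X.X, (1,2):-1/OO./.XO/X.X, (2,1):-1/OO./.X./XOX
[OOO/.X./X.X] end (terminal -1, X#2); searched OO./.X./X.X to 5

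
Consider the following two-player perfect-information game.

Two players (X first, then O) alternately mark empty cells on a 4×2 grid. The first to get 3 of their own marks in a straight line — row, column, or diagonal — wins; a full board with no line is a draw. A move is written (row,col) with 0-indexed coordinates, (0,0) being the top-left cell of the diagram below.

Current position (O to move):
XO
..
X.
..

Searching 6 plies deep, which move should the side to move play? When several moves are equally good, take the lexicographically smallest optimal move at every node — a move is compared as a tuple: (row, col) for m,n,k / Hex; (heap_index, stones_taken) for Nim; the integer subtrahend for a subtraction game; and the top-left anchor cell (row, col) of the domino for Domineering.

O's best at [XO/../X./..]: (1,0)

[XO/../X./..] O move#1: (1,0):+0/XO/O./X./..*, (1,1):-1/XO/.O/X./.., (2,1):-1/XO/../XO/.., (3,0):-1/XO/../X./O., (3,1):-1/XO/../X./.O
[XO/O./X./..] X move#2: (1,1):+0/XO/OX/X./..*, (2,1):+0/XO/O./XX/.., (3,0):+0/XO/O./X./X., (3,1):+0/XO/O./X./.X
[XO/OX/X./..] O move#3: (2,1):+0/XO/OX/XO/..*, (3,0):+0/XO/OX/X./O., (3,1):+0/XO/OX/X./.O
[XO/OX/XO/..] X move#4: (3,0):+0/XO/OX/XO/X.*, (3,1):+0/XO/OX/XO/.X
[XO/OX/XO/X.] O move#5: (3,1):+0/XO/OX/XO/XO*
[XO/OX/XO/XO] end (terminal +0, X#6); searched XO/../X./.. to 6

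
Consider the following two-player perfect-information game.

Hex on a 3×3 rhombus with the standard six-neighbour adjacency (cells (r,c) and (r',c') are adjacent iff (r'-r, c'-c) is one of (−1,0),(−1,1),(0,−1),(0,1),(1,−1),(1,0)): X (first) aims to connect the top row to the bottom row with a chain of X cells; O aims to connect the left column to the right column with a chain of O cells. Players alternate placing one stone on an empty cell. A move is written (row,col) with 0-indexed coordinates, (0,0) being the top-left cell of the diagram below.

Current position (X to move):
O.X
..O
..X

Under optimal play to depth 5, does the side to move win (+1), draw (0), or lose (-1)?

value(O.X/..O/..X, X) = +1

ply 1, X at O.X/..O/..X | (0,1)=-1→OXX/..O/..X; (1,0)=-1→O.X/X.O/..X; (1,1)=+1→O.X/.XO/..X*; (2,0)=-1→O.X/..O/X.X; (2,1)=-1→O.X/..O/.XX
ply 2, O at O.X/.XO/..X | (0,1)=-1→OOX/.XO/..X*; (1,0)=-1→O.X/OXO/..X; (2,0)=-1→O.X/.XO/O.X; (2,1)=-1→O.X/.XO/.OX
ply 3, X at OOX/.XO/..X | (1,0)=+1→OOX/XXO/..X*; (2,0)=+1→OOX/.XO/X.X; (2,1)=+1→OOX/.XO/.XX
ply 4, O at OOX/XXO/..X | (2,0)=-1→OOX/XXO/O.X*; (2,1)=-1→OOX/XXO/.OX
ply 5, X at OOX/XXO/O.X | (2,1)=+1→OOX/XXO/OXX*
ply 6: OOX/XXO/OXX is terminal -1 (O); from O.X/..O/..X depth 5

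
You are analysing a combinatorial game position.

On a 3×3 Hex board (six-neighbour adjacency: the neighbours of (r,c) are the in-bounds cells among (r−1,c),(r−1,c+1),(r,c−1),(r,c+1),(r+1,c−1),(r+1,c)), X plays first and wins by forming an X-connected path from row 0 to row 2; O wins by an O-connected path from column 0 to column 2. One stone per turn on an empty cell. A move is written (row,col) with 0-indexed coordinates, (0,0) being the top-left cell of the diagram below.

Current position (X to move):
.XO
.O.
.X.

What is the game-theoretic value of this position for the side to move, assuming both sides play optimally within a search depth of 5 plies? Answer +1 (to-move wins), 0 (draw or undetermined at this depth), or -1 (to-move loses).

[.XO/.O./.X.] X move#1: (0,0):-1/XXO/.O./.X.*, (1,0):-1/.XO/XO./.X., (1,2):-1/.XO/.OX/.X., (2,0):-1/.XO/.O./XX., (2,2):-1/.XO/.O./.XX
[XXO/.O./.X.] O move#2: (1,0):+1/XXO/OO./.X.*, (1,2):+1/XXO/.OO/.X., (2,0):+1/XXO/.O./OX., (2,2):+1/XXO/.O./.XO
[XXO/OO./.X.] end (terminal -1, X#3); searched .XO/.O./.X. to 5

value(.XO/.O./.X., X) = -1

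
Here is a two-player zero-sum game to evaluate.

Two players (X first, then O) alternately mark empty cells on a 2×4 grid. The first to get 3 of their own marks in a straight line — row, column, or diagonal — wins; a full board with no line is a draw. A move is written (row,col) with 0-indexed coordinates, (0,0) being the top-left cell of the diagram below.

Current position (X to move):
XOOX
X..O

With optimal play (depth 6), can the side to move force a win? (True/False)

ply 1, X at XOOX/X..O | (1,1)=+0→XOOX/XX.O*; (1,2)=+0→XOOX/X.XO
ply 2, O at XOOX/XX.O | (1,2)=+0→XOOX/XXOO*
ply 3: XOOX/XXOO is terminal +0 (X); from XOOX/X..O depth 6

X winning at [XOOX/X..O]: False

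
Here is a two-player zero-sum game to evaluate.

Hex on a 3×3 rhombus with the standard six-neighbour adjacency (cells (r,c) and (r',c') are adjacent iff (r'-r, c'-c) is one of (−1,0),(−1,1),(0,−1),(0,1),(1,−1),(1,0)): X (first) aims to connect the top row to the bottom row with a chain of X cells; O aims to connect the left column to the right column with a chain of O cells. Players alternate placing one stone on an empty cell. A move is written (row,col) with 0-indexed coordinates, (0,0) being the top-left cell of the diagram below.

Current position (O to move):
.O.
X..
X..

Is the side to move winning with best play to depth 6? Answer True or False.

ply 1, O at .O./X../X.. | (0,0)=-1→OO./X../X..*; (0,2)=-1→.OO/X../X..; (1,1)=-1→.O./XO./X..; (1,2)=-1→.O./X.O/X..; (2,1)=-1→.O./X../XO.; (2,2)=-1→.O./X../X.O
ply 2, X at OO./X../X.. | (0,2)=+1→OOX/X../X..*; (1,1)=-1→OO./XX./X..; (1,2)=-1→OO./X.X/X..; (2,1)=-1→OO./X../XX.; (2,2)=-1→OO./X../X.X
ply 3, O at OOX/X../X.. | (1,1)=-1→OOX/XO./X..*; (1,2)=-1→OOX/X.O/X..; (2,1)=-1→OOX/X../XO.; (2,2)=-1→OOX/X../X.O
ply 4, X at OOX/XO./X.. | (1,2)=+1→OOX/XOX/X..*; (2,1)=-1→OOX/XO./XX.; (2,2)=-1→OOX/XO./X.X
ply 5, O at OOX/XOX/X.. | (2,1)=-1→OOX/XOX/XO.*; (2,2)=-1→OOX/XOX/X.O
ply 6, X at OOX/XOX/XO. | (2,2)=+1→OOX/XOX/XOX*
ply 7: OOX/XOX/XOX is terminal -1 (O); from .O./X../X.. depth 6

O winning at [.O./X../X..]: False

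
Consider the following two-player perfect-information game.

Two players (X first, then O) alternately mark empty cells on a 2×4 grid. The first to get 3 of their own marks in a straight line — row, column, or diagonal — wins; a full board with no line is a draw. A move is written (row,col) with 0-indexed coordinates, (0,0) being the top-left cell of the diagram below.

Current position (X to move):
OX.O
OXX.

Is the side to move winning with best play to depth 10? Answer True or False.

p1 X@[OX.O/OXX.]: (0,2)[OXXO/OXX.]+0 (1,3)[OX.O/OXXX]+1*
p2 O@[OX.O/OXXX] terminal -1; root [OX.O/OXX.] d10

X winning at [OX.O/OXX.]: True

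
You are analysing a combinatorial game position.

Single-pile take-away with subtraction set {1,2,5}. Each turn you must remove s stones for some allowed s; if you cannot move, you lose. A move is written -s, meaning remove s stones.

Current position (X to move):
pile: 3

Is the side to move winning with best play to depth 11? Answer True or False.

[3] X move#1: -1:-1/2*, -2:-1/1
[2] O move#2: -1:-1/1, -2:+1/0*
[0] end (terminal -1, X#3); searched 3 to 11

X winning at [3]: False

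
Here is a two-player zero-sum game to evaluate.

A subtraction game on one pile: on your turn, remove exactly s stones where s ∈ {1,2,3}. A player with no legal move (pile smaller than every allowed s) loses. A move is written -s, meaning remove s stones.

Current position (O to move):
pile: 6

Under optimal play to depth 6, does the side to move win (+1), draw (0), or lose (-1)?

[6] O move#1: -1:-1/5, -2:+1/4*, -3:-1/3
[4] X move#2: -1:-1/3*, -2:-1/2, -3:-1/1
[3] O move#3: -1:-1/2, -2:-1/1, -3:+1/0*
[0] end (terminal -1, X#4); searched 6 to 6

value(6, O) = +1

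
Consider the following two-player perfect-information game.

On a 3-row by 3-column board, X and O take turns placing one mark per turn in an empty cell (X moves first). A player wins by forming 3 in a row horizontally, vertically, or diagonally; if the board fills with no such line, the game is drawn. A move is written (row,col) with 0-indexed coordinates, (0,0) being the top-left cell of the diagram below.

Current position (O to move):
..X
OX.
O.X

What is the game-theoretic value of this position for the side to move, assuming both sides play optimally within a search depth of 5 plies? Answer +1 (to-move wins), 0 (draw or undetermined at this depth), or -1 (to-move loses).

[..X/OX./O.X] O move#1: (0,0):+1/O.X/OX./O.X*, (0,1):-1/.OX/OX./O.X, (1,2):-1/..X/OXO/O.X, (2,1):-1/..X/OX./OOX
[O.X/OX./O.X] end (terminal -1, X#2); searched ..X/OX./O.X to 5

value(..X/OX./O.X, O) = +1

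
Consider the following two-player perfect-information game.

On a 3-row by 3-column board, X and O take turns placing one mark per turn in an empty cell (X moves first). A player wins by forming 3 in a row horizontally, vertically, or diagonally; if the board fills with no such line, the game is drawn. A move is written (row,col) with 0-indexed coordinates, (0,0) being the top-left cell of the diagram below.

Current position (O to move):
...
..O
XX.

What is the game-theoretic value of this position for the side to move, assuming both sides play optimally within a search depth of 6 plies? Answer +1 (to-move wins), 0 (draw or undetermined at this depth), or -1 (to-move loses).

p1 O@[.../..O/XX.]: (0,0)[O../..O/XX.]-1 (0,1)[.O./..O/XX.]-1 (0,2)[..O/..O/XX.]-1 (1,0)[.../O.O/XX.]-1 (1,1)[.../.OO/XX.]-1 (2,2)[.../..O/XXO]+1*
p2 X@[.../..O/XXO]: (0,0)[X../..O/XXO]-1* (0,1)[.X./..O/XXO]-1 (0,2)[..X/..O/XXO]-1 (1,0)[.../X.O/XXO]-1 (1,1)[.../.XO/XXO]-1
p3 O@[X../..O/XXO]: (0,1)[XO./..O/XXO]-1 (0,2)[X.O/..O/XXO]+1* (1,0)[X../O.O/XXO]+1 (1,1)[X../.OO/XXO]-1
p4 X@[X.O/..O/XXO] terminal -1; root [.../..O/XX.] d6

value(.../..O/XX., O) = +1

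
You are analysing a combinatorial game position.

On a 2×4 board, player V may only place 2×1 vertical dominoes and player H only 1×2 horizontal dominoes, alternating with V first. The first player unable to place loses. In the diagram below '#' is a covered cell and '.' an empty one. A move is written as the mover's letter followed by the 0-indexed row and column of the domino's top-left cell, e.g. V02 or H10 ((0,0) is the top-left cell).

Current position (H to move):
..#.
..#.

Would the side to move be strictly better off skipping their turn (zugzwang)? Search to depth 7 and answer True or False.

p1 H@[..#./..#.]: H00[###./..#.]+1* H10[..#./###.]+1
p2 V@[###./..#.]: V03[####/..##]-1*
p3 H@[####/..##]: H10[####/####]+1*
p4 V@[####/####] terminal -1; root [..#./..#.] d7
if H skipped the turn, V would face:
~ p1 V@[..#./..#.]: V00[#.#./#.#.]+1* V01[.##./.##.]+1 V03[..##/..##]-1
~ p2 H@[#.#./#.#.] terminal -1; root [..#./..#.] d7
compare (H): move=+1 vs pass=-1

zugzwang(..#./..#., H) = False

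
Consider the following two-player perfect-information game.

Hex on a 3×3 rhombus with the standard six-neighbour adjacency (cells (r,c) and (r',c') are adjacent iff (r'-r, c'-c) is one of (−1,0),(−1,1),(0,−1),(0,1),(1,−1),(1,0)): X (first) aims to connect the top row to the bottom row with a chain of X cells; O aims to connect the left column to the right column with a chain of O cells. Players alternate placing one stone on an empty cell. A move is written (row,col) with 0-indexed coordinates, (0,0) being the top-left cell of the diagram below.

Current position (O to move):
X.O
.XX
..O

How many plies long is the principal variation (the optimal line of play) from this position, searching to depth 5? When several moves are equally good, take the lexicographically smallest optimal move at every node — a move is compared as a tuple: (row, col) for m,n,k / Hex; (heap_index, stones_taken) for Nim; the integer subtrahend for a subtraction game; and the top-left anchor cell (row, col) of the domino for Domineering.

ply 1, O at X.O/.XX/..O | (0,1)=-1→XOO/.XX/..O*; (1,0)=-1→X.O/OXX/..O; (2,0)=-1→X.O/.XX/O.O; (2,1)=-1→X.O/.XX/.OO
ply 2, X at XOO/.XX/..O | (1,0)=+1→XOO/XXX/..O*; (2,0)=-1→XOO/.XX/X.O; (2,1)=-1→XOO/.XX/.XO
ply 3, O at XOO/XXX/..O | (2,0)=-1→XOO/XXX/O.O*; (2,1)=-1→XOO/XXX/.OO
ply 4, X at XOO/XXX/O.O | (2,1)=+1→XOO/XXX/OXO*
ply 5: XOO/XXX/OXO is terminal -1 (O); from X.O/.XX/..O depth 5

PV length from [X.O/.XX/..O]: 4 plies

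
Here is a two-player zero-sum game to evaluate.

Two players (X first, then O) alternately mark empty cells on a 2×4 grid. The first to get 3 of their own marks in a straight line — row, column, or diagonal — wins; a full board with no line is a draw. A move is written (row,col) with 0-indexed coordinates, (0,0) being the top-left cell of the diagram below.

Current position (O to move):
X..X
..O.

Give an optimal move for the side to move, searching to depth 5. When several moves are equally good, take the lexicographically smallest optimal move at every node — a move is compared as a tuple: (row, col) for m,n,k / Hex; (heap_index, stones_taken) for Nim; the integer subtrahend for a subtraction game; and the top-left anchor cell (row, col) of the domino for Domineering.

O's best at [X..X/..O.]: (1,1)

p1 O@[X..X/..O.]: (0,1)[XO.X/..O.]+0 (0,2)[X.OX/..O.]+0 (1,0)[X..X/O.O.]+0 (1,1)[X..X/.OO.]+1* (1,3)[X..X/..OO]+0
p2 X@[X..X/.OO.]: (0,1)[XX.X/.OO.]-1* (0,2)[X.XX/.OO.]-1 (1,0)[X..X/XOO.]-1 (1,3)[X..X/.OOX]-1
p3 O@[XX.X/.OO.]: (0,2)[XXOX/.OO.]+1* (1,0)[XX.X/OOO.]+1 (1,3)[XX.X/.OOO]+1
p4 X@[XXOX/.OO.]: (1,0)[XXOX/XOO.]-1* (1,3)[XXOX/.OOX]-1
p5 O@[XXOX/XOO.]: (1,3)[XXOX/XOOO]+1*
p6 X@[XXOX/XOOO] terminal -1; root [X..X/..O.] d5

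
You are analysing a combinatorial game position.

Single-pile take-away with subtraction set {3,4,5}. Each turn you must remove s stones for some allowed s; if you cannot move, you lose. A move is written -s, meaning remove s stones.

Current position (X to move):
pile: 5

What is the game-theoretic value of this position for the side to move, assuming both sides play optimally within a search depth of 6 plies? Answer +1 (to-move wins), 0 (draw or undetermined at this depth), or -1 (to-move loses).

value(5, X) = +1

[5] X move#1: -3:+1/2*, -4:+1/1, -5:+1/0
[2] end (terminal -1, O#2); searched 5 to 6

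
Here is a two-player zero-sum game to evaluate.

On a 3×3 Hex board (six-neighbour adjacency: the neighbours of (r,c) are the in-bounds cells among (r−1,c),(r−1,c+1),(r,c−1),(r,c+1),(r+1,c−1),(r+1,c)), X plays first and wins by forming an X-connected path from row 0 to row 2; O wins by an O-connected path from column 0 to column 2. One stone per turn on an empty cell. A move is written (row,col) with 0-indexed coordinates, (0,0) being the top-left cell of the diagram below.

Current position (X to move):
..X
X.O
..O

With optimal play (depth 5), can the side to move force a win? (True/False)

X winning at [..X/X.O/..O]: True

ply 1, X at ..X/X.O/..O | (0,0)=-1→X.X/X.O/..O; (0,1)=-1→.XX/X.O/..O; (1,1)=+1→..X/XXO/..O*; (2,0)=+1→..X/X.O/X.O; (2,1)=+1→..X/X.O/.XO
ply 2, O at ..X/XXO/..O | (0,0)=-1→O.X/XXO/..O*; (0,1)=-1→.OX/XXO/..O; (2,0)=-1→..X/XXO/O.O; (2,1)=-1→..X/XXO/.OO
ply 3, X at O.X/XXO/..O | (0,1)=+1→OXX/XXO/..O*; (2,0)=+1→O.X/XXO/X.O; (2,1)=+1→O.X/XXO/.XO
ply 4, O at OXX/XXO/..O | (2,0)=-1→OXX/XXO/O.O*; (2,1)=-1→OXX/XXO/.OO
ply 5, X at OXX/XXO/O.O | (2,1)=+1→OXX/XXO/OXO*
ply 6: OXX/XXO/OXO is terminal -1 (O); from ..X/X.O/..O depth 5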